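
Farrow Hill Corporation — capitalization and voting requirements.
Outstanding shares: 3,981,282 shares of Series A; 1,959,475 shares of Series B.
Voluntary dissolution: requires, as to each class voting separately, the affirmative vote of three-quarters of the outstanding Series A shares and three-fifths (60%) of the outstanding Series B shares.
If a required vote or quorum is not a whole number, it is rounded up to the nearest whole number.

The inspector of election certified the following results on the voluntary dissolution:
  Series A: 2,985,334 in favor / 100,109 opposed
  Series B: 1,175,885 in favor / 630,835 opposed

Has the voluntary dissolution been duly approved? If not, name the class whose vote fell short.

Not approved — the Series A shares did not give the required vote.

Series A: 3/4 of 3981282 = 2985961.50, rounded up to 2985962; 2,985,962 required, 2,985,334 in favor — not approved.
Series B: 3/5 of 1959475 = 1175685; 1,175,685 required, 1,175,885 in favor — approved.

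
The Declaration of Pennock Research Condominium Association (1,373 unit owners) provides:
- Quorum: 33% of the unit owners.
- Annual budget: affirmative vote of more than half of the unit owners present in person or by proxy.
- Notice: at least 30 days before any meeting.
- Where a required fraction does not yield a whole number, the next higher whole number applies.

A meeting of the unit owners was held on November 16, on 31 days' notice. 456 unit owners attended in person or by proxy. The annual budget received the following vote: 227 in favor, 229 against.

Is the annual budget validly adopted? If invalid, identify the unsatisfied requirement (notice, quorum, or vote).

Notice: 31 days given; 30 required. Satisfied.
Quorum: 33% of 1,373 = 453.09, rounded up to 454; 456 present. Satisfied.
Vote: requires a majority of those present (456); a majority of 456 is 229, so 229 needed; 227 in favor. Not satisfied.

Invalid — vote requirement not satisfied.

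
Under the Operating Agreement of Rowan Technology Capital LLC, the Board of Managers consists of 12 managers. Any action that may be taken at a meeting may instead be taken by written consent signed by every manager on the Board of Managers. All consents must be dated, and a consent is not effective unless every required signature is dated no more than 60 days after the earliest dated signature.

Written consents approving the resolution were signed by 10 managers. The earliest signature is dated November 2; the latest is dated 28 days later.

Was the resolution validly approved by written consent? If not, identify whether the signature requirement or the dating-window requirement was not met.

Not effective — insufficient signatures.

Signatures required: every one of 12 — unanimous means all 12, so 12 needed; 10 signed. Insufficient.
Dating window: the latest signature is 28 days after the earliest; the limit is 60 days. Within the window.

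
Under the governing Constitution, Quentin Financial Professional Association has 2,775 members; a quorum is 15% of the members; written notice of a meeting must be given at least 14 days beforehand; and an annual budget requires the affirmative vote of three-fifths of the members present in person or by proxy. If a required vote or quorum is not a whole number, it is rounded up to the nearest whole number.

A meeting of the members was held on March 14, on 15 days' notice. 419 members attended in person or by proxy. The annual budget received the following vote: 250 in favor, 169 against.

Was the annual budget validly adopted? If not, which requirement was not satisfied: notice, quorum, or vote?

Notice: 15 days given; 14 required. Satisfied.
Quorum: 15% of 2,775 = 416.25, rounded up to 417; 419 present. Satisfied.
Vote: requires three-fifths of those present (419); 3/5 of 419 = 251.40, rounded up to 252, so 252 needed; 250 in favor. Not satisfied.

Invalid — vote requirement not satisfied.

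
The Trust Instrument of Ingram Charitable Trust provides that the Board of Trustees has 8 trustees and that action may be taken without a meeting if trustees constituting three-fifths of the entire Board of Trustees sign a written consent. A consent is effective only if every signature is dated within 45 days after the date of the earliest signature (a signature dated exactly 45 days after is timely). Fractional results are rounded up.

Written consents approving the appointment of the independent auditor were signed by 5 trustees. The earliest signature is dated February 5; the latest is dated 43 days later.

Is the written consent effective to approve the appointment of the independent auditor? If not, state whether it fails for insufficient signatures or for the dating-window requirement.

Signatures required: three-fifths of 8 — 3/5 of 8 = 4.80, rounded up to 5, so 5 needed; 5 signed. Sufficient.
Dating window: the latest signature is 43 days after the earliest; the limit is 45 days. Within the window.

Effective — both the signature and dating-window requirements are satisfied.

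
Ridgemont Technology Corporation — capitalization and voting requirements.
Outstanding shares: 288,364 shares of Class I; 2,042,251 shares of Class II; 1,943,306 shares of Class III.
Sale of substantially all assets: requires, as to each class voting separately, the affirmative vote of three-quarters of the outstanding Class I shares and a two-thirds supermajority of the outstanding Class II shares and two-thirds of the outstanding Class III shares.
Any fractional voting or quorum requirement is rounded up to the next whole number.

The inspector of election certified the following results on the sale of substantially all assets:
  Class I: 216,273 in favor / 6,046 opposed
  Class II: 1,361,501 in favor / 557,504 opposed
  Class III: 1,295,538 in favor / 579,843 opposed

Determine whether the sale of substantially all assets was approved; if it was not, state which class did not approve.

Approved — every class gave the required vote.

Class I: 3/4 of 288364 = 216273; 216,273 required, 216,273 in favor — approved.
Class II: 2/3 of 2042251 = 1361500.67, rounded up to 1361501; 1,361,501 required, 1,361,501 in favor — approved.
Class III: 2/3 of 1943306 = 1295537.33, rounded up to 1295538; 1,295,538 required, 1,295,538 in favor — approved.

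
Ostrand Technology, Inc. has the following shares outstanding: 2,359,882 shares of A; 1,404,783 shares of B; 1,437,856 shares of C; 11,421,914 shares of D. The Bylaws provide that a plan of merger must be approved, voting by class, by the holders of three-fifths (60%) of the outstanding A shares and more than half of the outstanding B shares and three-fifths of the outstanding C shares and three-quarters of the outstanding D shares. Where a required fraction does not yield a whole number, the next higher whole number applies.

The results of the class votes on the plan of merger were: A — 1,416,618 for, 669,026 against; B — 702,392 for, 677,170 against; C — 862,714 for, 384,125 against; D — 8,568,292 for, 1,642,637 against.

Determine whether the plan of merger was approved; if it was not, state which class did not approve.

A: 3/5 of 2359882 = 1415929.20, rounded up to 1415930; 1,415,930 required, 1,416,618 in favor — approved.
B: a majority of 1404783 is 702392; 702,392 required, 702,392 in favor — approved.
C: 3/5 of 1437856 = 862713.60, rounded up to 862714; 862,714 required, 862,714 in favor — approved.
D: 3/4 of 11421914 = 8566435.50, rounded up to 8566436; 8,566,436 required, 8,568,292 in favor — approved.

Approved — every class gave the required vote.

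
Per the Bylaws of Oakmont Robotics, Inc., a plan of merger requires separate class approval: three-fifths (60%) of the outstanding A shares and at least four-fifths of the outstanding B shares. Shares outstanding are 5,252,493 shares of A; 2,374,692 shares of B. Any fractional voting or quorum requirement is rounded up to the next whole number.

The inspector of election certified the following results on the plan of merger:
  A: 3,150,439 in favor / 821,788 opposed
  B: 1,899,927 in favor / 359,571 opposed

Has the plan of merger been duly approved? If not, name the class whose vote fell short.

Not approved — the A shares did not give the required vote.

A: 3/5 of 5252493 = 3151495.80, rounded up to 3151496; 3,151,496 required, 3,150,439 in favor — not approved.
B: 4/5 of 2374692 = 1899753.60, rounded up to 1899754; 1,899,754 required, 1,899,927 in favor — approved.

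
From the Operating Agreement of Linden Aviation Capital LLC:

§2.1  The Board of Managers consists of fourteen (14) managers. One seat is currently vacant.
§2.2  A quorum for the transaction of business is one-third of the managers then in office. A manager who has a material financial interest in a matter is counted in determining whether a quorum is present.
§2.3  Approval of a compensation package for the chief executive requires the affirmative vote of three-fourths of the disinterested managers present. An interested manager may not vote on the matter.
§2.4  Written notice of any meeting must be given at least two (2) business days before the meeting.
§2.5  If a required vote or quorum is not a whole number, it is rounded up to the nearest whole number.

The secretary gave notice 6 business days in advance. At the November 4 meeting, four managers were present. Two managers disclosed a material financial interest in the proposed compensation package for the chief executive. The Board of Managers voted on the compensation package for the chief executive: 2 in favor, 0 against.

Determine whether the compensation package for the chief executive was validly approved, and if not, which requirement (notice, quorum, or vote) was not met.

Notice: 6 business days given; 2 required (6 ≥ 2). Satisfied.
Quorum: 4 present (interested managers count toward quorum); quorum is 5. Not satisfied.
Vote: the compensation package for the chief executive requires three-fourths of the disinterested managers present (4 − 2 = 2). 3/4 of 2 = 1.50, rounded up to 2, so 2 affirmative votes are needed; 2 voted in favor. Satisfied. (Moot — without a quorum no business can be validly transacted.)

Invalid — quorum requirement not satisfied.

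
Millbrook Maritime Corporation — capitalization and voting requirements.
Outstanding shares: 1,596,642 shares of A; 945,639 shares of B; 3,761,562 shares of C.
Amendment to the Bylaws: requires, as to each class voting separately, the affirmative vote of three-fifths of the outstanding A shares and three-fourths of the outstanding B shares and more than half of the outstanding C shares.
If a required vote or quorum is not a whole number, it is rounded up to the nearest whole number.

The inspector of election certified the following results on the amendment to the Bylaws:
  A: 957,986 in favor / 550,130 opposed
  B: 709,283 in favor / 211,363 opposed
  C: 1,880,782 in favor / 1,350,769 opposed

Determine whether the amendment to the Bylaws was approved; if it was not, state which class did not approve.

Approved — every class gave the required vote.

A: 3/5 of 1596642 = 957985.20, rounded up to 957986; 957,986 required, 957,986 in favor — approved.
B: 3/4 of 945639 = 709229.25, rounded up to 709230; 709,230 required, 709,283 in favor — approved.
C: a majority of 3761562 is 1880782; 1,880,782 required, 1,880,782 in favor — approved.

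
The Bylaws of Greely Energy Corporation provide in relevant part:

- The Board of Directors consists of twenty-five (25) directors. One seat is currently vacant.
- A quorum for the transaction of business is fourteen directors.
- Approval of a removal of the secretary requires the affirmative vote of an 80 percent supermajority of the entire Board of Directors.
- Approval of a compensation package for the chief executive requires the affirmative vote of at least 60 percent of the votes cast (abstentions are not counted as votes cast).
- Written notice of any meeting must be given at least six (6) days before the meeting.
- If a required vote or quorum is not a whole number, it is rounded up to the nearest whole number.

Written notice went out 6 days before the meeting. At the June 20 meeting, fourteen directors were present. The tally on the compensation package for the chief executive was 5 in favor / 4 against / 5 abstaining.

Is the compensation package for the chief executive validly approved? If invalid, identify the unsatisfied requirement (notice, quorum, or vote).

Invalid — vote requirement not satisfied.

Notice: 6 days given; 6 required (6 ≥ 6). Satisfied.
Quorum: 14 present; quorum is 14. Satisfied.
Vote: the compensation package for the chief executive requires three-fifths of the votes cast (14 present − 5 abstaining = 9). 3/5 of 9 = 5.40, rounded up to 6, so 6 affirmative votes are needed; 5 voted in favor. Not satisfied.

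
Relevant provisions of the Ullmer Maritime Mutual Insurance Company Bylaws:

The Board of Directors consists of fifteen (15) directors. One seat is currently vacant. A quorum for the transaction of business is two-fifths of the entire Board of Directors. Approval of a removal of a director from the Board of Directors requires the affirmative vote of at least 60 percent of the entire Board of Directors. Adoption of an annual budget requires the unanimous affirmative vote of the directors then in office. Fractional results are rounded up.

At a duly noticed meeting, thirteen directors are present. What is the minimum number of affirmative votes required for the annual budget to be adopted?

The annual budget requires the unanimous vote of the directors then in office (14).
Unanimous means all 14.
(Only 13 can vote, so the annual budget cannot pass at this meeting, but the required vote is still 14.)

14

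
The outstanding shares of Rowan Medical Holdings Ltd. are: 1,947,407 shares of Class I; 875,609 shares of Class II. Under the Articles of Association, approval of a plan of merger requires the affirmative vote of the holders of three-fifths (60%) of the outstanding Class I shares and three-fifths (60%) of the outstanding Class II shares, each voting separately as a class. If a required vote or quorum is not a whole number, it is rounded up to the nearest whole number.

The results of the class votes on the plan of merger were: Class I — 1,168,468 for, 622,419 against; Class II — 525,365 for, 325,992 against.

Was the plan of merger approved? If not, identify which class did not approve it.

Class I: 3/5 of 1947407 = 1168444.20, rounded up to 1168445; 1,168,445 required, 1,168,468 in favor — approved.
Class II: 3/5 of 875609 = 525365.40, rounded up to 525366; 525,366 required, 525,365 in favor — not approved.

Not approved — the Class II shares did not give the required vote.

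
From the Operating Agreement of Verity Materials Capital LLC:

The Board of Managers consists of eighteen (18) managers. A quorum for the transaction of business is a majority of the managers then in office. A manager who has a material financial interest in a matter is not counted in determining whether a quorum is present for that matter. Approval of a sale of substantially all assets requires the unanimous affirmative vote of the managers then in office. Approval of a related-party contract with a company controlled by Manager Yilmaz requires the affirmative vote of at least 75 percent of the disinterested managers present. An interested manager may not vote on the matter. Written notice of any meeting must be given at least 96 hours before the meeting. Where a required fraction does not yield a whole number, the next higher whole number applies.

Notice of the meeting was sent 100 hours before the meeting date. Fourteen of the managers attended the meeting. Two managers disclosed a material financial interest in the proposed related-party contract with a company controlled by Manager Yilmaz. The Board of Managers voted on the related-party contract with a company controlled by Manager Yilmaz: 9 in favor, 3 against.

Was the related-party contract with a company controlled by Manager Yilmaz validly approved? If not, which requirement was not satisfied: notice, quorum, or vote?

Valid — all requirements satisfied.

Notice: 100 hours given; 96 required (100 ≥ 96). Satisfied.
Quorum: 14 present, but the 2 interested managers do not count, leaving 12. Quorum is 10. Satisfied.
Vote: the related-party contract with a company controlled by Manager Yilmaz requires three-fourths of the disinterested managers present (14 − 2 = 12). 3/4 of 12 = 9, so 9 affirmative votes are needed; 9 voted in favor. Satisfied.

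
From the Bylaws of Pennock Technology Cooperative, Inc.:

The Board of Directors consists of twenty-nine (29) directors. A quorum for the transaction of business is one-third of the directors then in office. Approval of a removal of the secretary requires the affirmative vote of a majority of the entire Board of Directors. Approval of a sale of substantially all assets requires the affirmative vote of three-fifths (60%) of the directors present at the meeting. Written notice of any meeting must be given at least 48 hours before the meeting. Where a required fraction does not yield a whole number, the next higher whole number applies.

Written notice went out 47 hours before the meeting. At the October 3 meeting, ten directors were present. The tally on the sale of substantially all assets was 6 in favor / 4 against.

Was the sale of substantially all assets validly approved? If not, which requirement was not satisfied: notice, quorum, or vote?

Invalid — notice requirement not satisfied.

Notice: 47 hours given; 48 required (47 < 48). Not satisfied.
Quorum: 10 present; quorum is 10. Satisfied.
Vote: the sale of substantially all assets requires three-fifths of the directors present (10). 3/5 of 10 = 6, so 6 affirmative votes are needed; 6 voted in favor. Satisfied.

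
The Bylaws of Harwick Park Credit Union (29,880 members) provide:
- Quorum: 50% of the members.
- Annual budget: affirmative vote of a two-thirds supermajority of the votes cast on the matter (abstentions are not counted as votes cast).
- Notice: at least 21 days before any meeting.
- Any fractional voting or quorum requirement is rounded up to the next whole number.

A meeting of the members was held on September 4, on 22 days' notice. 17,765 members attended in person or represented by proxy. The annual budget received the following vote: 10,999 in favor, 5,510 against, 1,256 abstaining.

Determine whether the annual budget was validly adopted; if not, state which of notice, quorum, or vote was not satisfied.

Invalid — vote requirement not satisfied.

Notice: 22 days given; 21 required. Satisfied.
Quorum: 50% of 29,880 = 14,940; 17,765 present. Satisfied.
Vote: requires two-thirds of the votes cast (17,765 − 1,256 abstaining = 16,509); 2/3 of 16509 = 11006, so 11,006 needed; 10,999 in favor. Not satisfied.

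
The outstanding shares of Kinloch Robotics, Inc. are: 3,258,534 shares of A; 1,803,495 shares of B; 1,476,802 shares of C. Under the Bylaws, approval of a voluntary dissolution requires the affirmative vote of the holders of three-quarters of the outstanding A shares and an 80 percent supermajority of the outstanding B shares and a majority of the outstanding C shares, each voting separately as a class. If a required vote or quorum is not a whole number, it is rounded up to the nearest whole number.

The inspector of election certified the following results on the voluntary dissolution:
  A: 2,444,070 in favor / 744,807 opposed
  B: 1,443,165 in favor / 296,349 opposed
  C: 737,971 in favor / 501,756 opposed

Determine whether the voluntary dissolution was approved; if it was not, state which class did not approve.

Not approved — the C shares did not give the required vote.

A: 3/4 of 3258534 = 2443900.50, rounded up to 2443901; 2,443,901 required, 2,444,070 in favor — approved.
B: 4/5 of 1803495 = 1442796; 1,442,796 required, 1,443,165 in favor — approved.
C: a majority of 1476802 is 738402; 738,402 required, 737,971 in favor — not approved.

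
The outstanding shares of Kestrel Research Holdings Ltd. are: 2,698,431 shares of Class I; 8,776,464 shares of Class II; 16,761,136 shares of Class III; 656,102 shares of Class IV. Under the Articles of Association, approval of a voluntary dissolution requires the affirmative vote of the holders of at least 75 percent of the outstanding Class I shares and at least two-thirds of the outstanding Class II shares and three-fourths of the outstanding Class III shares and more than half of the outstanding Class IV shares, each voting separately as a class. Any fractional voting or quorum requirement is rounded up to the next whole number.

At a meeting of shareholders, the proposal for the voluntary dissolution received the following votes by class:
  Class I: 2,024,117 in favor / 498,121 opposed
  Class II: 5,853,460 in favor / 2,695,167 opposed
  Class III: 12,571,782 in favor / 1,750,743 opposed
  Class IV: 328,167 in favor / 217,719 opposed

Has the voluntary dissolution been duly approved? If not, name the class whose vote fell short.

Class I: 3/4 of 2698431 = 2023823.25, rounded up to 2023824; 2,023,824 required, 2,024,117 in favor — approved.
Class II: 2/3 of 8776464 = 5850976; 5,850,976 required, 5,853,460 in favor — approved.
Class III: 3/4 of 16761136 = 12570852; 12,570,852 required, 12,571,782 in favor — approved.
Class IV: a majority of 656102 is 328052; 328,052 required, 328,167 in favor — approved.

Approved — every class gave the required vote.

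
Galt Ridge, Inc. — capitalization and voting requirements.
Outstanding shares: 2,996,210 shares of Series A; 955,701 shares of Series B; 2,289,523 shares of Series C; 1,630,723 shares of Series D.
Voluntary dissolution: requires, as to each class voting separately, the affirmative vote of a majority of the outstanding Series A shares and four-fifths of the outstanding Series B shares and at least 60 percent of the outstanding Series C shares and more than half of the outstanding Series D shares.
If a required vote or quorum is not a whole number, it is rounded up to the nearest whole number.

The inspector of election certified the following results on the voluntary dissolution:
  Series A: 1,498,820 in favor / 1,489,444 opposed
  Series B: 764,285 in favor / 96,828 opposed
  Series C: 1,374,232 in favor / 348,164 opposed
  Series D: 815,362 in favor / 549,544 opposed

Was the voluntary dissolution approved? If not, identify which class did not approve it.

Not approved — the Series B shares did not give the required vote.

Series A: a majority of 2996210 is 1498106; 1,498,106 required, 1,498,820 in favor — approved.
Series B: 4/5 of 955701 = 764560.80, rounded up to 764561; 764,561 required, 764,285 in favor — not approved.
Series C: 3/5 of 2289523 = 1373713.80, rounded up to 1373714; 1,373,714 required, 1,374,232 in favor — approved.
Series D: a majority of 1630723 is 815362; 815,362 required, 815,362 in favor — approved.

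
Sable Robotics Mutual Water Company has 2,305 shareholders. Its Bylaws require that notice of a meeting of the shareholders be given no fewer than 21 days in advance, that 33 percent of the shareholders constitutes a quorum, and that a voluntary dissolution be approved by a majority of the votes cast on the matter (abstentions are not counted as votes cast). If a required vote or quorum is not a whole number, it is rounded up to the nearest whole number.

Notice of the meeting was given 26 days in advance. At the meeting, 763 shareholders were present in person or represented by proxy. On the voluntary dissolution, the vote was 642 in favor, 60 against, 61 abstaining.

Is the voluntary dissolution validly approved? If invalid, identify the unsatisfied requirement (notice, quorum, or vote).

Notice: 26 days given; 21 required. Satisfied.
Quorum: 33% of 2,305 = 760.65, rounded up to 761; 763 present. Satisfied.
Vote: requires a majority of the votes cast (763 − 61 abstaining = 702); a majority of 702 is 352, so 352 needed; 642 in favor. Satisfied.

Valid — all requirements satisfied.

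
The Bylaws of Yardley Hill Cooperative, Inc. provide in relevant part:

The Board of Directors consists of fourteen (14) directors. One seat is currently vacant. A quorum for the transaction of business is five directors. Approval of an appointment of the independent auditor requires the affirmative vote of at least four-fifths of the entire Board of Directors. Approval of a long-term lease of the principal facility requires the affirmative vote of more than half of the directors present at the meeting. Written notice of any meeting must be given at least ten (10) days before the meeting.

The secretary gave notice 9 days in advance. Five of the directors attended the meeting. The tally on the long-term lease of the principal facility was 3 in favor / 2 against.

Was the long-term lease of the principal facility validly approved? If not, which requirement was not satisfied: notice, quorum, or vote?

Notice: 9 days given; 10 required (9 < 10). Not satisfied.
Quorum: 5 present; quorum is 5. Satisfied.
Vote: the long-term lease of the principal facility requires a majority of the directors present (5). A majority of 5 is 3, so 3 affirmative votes are needed; 3 voted in favor. Satisfied.

Invalid — notice requirement not satisfied.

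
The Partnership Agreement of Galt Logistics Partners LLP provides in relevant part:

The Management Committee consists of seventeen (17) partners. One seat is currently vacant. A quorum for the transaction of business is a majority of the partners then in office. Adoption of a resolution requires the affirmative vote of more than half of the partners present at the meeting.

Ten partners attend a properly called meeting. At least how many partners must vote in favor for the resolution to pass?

The resolution requires a majority of the partners present (10).
A majority of 10 is 6.

6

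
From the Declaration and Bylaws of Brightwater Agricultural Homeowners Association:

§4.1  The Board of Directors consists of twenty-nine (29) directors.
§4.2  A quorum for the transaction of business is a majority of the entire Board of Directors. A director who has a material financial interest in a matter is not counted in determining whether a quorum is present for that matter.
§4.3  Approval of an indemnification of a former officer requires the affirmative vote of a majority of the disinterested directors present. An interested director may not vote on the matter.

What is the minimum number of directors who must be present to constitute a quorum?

15

A majority of 29 is 15.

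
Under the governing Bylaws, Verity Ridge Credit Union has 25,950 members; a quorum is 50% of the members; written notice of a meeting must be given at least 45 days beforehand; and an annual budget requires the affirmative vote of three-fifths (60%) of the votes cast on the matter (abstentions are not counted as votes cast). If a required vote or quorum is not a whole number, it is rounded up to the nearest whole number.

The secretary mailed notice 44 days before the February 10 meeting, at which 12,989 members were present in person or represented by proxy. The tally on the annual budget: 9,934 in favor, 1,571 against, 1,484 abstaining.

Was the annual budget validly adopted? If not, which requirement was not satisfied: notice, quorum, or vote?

Notice: 44 days given; 45 required. Not satisfied.
Quorum: 50% of 25,950 = 12,975; 12,989 present. Satisfied.
Vote: requires three-fifths of the votes cast (12,989 − 1,484 abstaining = 11,505); 3/5 of 11505 = 6903, so 6,903 needed; 9,934 in favor. Satisfied.

Invalid — notice requirement not satisfied.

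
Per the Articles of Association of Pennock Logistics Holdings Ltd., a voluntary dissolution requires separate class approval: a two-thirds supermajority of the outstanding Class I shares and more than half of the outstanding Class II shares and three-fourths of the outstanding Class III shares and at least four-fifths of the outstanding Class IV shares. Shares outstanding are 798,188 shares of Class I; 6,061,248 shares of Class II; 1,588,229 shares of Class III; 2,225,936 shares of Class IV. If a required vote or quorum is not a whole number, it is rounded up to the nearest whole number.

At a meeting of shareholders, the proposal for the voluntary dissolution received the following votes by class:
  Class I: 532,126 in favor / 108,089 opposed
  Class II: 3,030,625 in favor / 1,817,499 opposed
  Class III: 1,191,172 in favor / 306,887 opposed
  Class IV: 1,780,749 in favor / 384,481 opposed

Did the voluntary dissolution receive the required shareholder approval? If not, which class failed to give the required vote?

Approved — every class gave the required vote.

Class I: 2/3 of 798188 = 532125.33, rounded up to 532126; 532,126 required, 532,126 in favor — approved.
Class II: a majority of 6061248 is 3030625; 3,030,625 required, 3,030,625 in favor — approved.
Class III: 3/4 of 1588229 = 1191171.75, rounded up to 1191172; 1,191,172 required, 1,191,172 in favor — approved.
Class IV: 4/5 of 2225936 = 1780748.80, rounded up to 1780749; 1,780,749 required, 1,780,749 in favor — approved.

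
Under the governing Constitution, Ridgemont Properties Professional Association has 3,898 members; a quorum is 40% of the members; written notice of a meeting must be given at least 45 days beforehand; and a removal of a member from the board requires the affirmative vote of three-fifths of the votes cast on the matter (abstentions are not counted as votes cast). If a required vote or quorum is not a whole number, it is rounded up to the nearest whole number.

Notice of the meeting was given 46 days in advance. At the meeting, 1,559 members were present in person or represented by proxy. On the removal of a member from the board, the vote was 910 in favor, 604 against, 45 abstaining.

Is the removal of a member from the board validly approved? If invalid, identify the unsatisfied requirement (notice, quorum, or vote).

Invalid — quorum requirement not satisfied.

Notice: 46 days given; 45 required. Satisfied.
Quorum: 40% of 3,898 = 1,559.20, rounded up to 1,560; 1,559 present. Not satisfied.
Vote: requires three-fifths of the votes cast (1,559 − 45 abstaining = 1,514); 3/5 of 1514 = 908.40, rounded up to 909, so 909 needed; 910 in favor. Satisfied.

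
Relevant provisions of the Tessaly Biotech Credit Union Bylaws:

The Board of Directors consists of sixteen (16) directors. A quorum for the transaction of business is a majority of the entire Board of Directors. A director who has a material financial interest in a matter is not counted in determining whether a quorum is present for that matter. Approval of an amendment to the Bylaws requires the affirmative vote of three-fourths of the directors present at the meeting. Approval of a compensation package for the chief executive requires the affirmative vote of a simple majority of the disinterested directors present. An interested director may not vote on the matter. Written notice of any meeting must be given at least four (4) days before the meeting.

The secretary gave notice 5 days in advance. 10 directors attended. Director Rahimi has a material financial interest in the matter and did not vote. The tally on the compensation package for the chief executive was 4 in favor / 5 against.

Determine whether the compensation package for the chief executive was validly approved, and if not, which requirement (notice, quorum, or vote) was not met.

Notice: 5 days given; 4 required (5 ≥ 4). Satisfied.
Quorum: 10 present, but the 1 interested director does not count, leaving 9. Quorum is 9. Satisfied.
Vote: the compensation package for the chief executive requires a majority of the disinterested directors present (10 − 1 = 9). A majority of 9 is 5, so 5 affirmative votes are needed; 4 voted in favor. Not satisfied.

Invalid — vote requirement not satisfied.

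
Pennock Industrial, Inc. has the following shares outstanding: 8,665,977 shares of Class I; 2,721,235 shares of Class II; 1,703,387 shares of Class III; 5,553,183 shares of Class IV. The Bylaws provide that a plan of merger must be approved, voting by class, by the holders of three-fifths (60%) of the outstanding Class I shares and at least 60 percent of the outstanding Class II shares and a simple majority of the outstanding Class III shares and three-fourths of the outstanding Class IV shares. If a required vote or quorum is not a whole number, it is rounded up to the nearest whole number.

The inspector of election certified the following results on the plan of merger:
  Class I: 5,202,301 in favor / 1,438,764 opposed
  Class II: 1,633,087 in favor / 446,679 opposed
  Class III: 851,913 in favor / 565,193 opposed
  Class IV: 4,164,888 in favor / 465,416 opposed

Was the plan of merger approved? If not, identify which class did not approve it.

Approved — every class gave the required vote.

Class I: 3/5 of 8665977 = 5199586.20, rounded up to 5199587; 5,199,587 required, 5,202,301 in favor — approved.
Class II: 3/5 of 2721235 = 1632741; 1,632,741 required, 1,633,087 in favor — approved.
Class III: a majority of 1703387 is 851694; 851,694 required, 851,913 in favor — approved.
Class IV: 3/4 of 5553183 = 4164887.25, rounded up to 4164888; 4,164,888 required, 4,164,888 in favor — approved.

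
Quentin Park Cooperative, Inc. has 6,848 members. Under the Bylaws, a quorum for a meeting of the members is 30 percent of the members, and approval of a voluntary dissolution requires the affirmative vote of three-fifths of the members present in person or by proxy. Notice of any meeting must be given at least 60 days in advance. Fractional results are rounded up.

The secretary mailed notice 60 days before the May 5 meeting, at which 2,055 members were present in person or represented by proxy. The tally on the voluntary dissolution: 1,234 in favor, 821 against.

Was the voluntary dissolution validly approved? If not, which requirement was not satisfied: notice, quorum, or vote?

Notice: 60 days given; 60 required. Satisfied.
Quorum: 30% of 6,848 = 2,054.40, rounded up to 2,055; 2,055 present. Satisfied.
Vote: requires three-fifths of those present (2,055); 3/5 of 2055 = 1233, so 1,233 needed; 1,234 in favor. Satisfied.

Valid — all requirements satisfied.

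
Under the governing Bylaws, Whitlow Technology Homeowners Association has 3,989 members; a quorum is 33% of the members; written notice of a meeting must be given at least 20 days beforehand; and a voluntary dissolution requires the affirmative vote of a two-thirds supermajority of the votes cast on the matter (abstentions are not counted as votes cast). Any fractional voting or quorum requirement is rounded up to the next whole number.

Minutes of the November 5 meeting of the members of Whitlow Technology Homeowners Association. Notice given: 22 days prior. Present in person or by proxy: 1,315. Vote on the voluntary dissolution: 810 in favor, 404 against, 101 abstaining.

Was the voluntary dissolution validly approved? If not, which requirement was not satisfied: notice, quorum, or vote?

Notice: 22 days given; 20 required. Satisfied.
Quorum: 33% of 3,989 = 1,316.37, rounded up to 1,317; 1,315 present. Not satisfied.
Vote: requires two-thirds of the votes cast (1,315 − 101 abstaining = 1,214); 2/3 of 1214 = 809.33, rounded up to 810, so 810 needed; 810 in favor. Satisfied.

Invalid — quorum requirement not satisfied.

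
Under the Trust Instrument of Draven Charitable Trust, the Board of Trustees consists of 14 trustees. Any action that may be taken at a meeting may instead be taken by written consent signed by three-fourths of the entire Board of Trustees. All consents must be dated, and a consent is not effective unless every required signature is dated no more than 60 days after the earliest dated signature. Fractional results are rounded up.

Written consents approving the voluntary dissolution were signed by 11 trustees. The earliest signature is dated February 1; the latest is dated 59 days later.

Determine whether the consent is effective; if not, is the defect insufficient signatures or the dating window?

Signatures required: three-fourths of 14 — 3/4 of 14 = 10.50, rounded up to 11, so 11 needed; 11 signed. Sufficient.
Dating window: the latest signature is 59 days after the earliest; the limit is 60 days. Within the window.

Effective — both the signature and dating-window requirements are satisfied.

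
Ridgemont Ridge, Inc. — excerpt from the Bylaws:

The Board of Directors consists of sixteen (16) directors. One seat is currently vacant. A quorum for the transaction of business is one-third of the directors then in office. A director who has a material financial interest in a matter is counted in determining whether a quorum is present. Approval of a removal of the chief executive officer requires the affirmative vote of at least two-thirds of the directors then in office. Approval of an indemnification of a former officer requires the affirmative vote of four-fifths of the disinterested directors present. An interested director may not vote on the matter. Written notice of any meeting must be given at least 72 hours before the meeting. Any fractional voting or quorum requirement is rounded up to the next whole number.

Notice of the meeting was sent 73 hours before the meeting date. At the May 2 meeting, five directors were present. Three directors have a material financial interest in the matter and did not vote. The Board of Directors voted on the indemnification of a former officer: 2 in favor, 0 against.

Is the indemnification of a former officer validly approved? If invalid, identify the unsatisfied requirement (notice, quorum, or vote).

Valid — all requirements satisfied.

Notice: 73 hours given; 72 required (73 ≥ 72). Satisfied.
Quorum: 5 present (interested directors count toward quorum); quorum is 5. Satisfied.
Vote: the indemnification of a former officer requires four-fifths of the disinterested directors present (5 − 3 = 2). 4/5 of 2 = 1.60, rounded up to 2, so 2 affirmative votes are needed; 2 voted in favor. Satisfied.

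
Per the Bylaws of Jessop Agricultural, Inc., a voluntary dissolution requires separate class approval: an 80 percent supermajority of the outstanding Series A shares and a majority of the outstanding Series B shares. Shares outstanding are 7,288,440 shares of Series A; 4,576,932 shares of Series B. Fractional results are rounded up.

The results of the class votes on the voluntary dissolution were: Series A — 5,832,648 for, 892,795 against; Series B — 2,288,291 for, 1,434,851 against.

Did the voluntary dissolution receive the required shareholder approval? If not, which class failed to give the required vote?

Series A: 4/5 of 7288440 = 5830752; 5,830,752 required, 5,832,648 in favor — approved.
Series B: a majority of 4576932 is 2288467; 2,288,467 required, 2,288,291 in favor — not approved.

Not approved — the Series B shares did not give the required vote.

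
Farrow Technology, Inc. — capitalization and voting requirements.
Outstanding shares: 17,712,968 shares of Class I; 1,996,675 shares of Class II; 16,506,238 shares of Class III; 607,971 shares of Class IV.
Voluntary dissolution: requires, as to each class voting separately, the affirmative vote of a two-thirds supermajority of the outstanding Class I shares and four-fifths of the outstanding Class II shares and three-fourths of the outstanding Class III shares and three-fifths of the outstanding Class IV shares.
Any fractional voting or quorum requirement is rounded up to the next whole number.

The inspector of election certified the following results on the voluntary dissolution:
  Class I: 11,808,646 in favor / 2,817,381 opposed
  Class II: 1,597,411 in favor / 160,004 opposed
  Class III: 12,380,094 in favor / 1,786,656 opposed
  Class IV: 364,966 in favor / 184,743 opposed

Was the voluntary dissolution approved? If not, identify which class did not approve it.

Approved — every class gave the required vote.

Class I: 2/3 of 17712968 = 11808645.33, rounded up to 11808646; 11,808,646 required, 11,808,646 in favor — approved.
Class II: 4/5 of 1996675 = 1597340; 1,597,340 required, 1,597,411 in favor — approved.
Class III: 3/4 of 16506238 = 12379678.50, rounded up to 12379679; 12,379,679 required, 12,380,094 in favor — approved.
Class IV: 3/5 of 607971 = 364782.60, rounded up to 364783; 364,783 required, 364,966 in favor — approved.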